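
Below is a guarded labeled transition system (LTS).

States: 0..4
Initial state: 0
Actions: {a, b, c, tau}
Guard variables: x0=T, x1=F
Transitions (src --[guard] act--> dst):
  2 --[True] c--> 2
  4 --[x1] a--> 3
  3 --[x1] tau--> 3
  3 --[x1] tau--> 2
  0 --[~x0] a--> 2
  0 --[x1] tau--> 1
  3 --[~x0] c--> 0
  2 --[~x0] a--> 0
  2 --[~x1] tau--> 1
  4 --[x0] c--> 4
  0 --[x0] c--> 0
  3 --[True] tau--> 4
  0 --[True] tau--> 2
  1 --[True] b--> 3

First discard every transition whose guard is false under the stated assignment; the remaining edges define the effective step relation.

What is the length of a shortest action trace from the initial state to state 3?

Breadth-first toward 3:
  Layer 0: {0}
  Layer 1: {2}
  Layer 2: {1}
  Layer 3: {3}
depth(3)=3, e.g. tau·tau·b

Answer: 3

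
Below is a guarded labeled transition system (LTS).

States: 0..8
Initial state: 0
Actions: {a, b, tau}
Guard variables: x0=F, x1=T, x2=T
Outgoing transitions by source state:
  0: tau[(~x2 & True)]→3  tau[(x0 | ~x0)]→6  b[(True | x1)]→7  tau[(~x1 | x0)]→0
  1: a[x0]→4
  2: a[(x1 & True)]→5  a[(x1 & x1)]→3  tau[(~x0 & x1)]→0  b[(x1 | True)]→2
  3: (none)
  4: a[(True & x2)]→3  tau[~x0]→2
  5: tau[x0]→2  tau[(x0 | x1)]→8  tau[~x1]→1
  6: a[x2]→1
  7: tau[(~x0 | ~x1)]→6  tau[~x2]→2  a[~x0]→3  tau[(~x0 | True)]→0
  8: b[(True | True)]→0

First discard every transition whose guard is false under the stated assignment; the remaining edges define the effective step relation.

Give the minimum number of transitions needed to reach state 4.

Layered search for 4:
  depth 0: {0}
  depth 1: {6,7}
  depth 2: {1,3}
4 never appears.

Answer: UNREACHABLE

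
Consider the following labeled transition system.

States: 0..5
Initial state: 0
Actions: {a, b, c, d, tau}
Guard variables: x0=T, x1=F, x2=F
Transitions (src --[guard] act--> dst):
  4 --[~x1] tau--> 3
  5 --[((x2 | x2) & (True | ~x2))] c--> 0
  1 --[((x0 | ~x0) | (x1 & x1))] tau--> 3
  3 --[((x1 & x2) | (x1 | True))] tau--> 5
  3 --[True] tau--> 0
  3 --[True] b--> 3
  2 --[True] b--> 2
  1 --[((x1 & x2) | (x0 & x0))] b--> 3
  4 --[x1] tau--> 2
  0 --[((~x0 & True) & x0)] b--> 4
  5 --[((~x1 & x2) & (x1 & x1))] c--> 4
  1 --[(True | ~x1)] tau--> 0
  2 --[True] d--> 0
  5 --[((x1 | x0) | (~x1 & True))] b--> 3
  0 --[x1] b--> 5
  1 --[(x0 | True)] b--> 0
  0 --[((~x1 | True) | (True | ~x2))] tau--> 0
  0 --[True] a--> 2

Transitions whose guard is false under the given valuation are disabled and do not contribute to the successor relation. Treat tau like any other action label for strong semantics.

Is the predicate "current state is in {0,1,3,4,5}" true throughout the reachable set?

Inv-set: {0,1,3,4,5}
Reachable = {0,2}
  0: safe
  2: VIOLATES
witness against invariant: a → 2

Answer: INVARIANT VIOLATED at state 2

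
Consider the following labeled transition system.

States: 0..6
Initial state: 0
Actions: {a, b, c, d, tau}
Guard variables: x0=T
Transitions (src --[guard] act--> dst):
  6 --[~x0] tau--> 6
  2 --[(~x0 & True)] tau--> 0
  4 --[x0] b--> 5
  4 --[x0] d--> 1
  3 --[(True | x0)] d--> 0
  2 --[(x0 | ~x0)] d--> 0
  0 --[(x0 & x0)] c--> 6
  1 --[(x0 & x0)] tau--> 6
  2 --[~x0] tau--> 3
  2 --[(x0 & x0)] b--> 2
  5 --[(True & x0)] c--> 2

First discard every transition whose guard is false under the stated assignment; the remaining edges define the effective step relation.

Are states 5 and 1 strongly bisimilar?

Refine partition for ~:
  P[0] = {{0,1,2,3,4,5,6}}
  P[1] = {{0,5},{1},{2,4},{3},{6}}
  P[2] = {{0},{1},{2},{3},{4},{5},{6}}
stable after 3 split(s): 7 block(s)
class of 5: {5}; class of 1: {1}

Answer: NOT BISIMILAR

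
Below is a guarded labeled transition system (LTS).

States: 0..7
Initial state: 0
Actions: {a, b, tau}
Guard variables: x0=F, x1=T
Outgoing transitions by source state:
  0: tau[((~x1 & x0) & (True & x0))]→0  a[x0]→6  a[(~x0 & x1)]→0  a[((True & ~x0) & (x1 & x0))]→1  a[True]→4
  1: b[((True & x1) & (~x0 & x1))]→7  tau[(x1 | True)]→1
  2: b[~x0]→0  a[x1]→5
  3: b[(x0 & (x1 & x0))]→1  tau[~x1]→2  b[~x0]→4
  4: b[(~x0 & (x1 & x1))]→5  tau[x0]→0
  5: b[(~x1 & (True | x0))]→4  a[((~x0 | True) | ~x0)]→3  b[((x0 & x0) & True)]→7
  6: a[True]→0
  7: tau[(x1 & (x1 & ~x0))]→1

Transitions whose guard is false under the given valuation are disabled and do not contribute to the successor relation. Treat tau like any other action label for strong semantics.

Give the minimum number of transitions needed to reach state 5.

Answer: 2

Analysis:
Breadth-first toward 5:
  depth 0: {0}
  depth 1: {4}
  depth 2: {5}
depth(5)=2, e.g. a·b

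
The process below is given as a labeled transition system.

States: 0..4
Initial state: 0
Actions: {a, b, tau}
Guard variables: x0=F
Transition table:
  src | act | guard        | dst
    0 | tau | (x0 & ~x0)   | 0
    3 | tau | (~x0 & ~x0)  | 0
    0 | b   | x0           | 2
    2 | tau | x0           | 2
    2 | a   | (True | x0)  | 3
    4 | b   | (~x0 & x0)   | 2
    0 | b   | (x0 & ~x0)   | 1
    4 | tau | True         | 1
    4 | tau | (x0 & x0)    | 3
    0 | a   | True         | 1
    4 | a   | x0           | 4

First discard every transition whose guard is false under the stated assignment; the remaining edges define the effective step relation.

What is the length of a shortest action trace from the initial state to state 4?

Layered search for 4:
  Layer 0: {0}
  Layer 1: {1}
4 never appears.

Answer: UNREACHABLE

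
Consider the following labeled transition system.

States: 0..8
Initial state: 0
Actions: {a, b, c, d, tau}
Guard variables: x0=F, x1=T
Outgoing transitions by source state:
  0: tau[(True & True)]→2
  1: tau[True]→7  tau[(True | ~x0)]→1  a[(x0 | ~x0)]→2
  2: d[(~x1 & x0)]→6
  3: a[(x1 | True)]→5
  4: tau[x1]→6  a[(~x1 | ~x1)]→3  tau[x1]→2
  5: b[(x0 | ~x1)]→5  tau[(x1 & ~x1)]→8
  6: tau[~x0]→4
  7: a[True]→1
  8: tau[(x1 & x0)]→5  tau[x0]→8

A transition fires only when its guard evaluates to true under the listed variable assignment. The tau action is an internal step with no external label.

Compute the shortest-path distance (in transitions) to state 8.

Answer: UNREACHABLE

Trace:
Breadth-first toward 8:
  L0 = {0}
  L1 = {2}
8 never appears.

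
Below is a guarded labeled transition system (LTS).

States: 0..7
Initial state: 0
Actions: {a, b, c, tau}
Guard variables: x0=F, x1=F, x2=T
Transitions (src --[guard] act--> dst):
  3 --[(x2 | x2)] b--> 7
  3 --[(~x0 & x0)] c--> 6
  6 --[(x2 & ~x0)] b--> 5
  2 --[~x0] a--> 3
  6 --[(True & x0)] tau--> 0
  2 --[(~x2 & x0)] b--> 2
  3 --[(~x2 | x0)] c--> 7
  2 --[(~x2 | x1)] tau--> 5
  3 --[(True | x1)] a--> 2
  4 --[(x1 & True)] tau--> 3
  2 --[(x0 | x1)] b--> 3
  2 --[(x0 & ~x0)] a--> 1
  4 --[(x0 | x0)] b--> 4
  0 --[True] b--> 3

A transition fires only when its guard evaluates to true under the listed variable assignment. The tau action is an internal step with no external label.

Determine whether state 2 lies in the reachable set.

5 transition(s) survive guard evaluation.
Layer 0: {0}
Layer 1: {3}  total {0,3}
Layer 2: {2,7}  total {0,2,3,7}
R = {0,2,3,7}
witness 2: b·a

Answer: REACHABLE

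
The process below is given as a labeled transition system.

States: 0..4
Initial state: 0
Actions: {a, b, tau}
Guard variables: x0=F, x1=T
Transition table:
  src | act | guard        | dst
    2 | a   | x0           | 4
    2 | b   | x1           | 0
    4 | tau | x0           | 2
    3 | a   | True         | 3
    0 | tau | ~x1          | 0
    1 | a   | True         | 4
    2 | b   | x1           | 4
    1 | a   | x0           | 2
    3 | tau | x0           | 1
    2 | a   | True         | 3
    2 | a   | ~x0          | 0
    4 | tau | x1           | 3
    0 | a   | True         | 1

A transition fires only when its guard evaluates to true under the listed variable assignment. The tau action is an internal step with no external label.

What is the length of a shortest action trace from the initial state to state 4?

Answer: 2

Working:
Layered search for 4:
  Layer 0: {0}
  Layer 1: {1}
  Layer 2: {4}
depth(4)=2, e.g. a·a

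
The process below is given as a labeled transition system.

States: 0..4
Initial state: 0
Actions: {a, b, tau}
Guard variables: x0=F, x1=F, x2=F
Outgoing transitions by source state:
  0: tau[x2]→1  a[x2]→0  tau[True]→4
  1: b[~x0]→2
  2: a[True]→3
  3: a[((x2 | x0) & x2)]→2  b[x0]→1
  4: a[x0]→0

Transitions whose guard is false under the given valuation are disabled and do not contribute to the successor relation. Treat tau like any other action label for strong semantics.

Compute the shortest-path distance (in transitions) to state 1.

Answer: UNREACHABLE

Working:
BFS to 1:
  L0 = {0}
  L1 = {4}
1 never appears.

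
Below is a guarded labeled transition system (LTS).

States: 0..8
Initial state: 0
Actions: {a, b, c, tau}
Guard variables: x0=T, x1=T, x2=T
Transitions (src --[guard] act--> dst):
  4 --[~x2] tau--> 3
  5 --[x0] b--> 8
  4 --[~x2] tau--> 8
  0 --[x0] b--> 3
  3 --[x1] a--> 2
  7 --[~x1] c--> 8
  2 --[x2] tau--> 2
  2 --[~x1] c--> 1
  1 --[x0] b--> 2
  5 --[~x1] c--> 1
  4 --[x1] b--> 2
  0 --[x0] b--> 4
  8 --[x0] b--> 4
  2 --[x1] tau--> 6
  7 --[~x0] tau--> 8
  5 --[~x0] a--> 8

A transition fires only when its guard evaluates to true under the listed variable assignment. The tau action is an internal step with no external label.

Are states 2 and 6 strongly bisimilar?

Refine partition for ~:
  P[0] = {{0,1,2,3,4,5,6,7,8}}
  P[1] = {{0,1,4,5,8},{2},{3},{6,7}}
  P[2] = {{0},{1,4},{2},{3},{5,8},{6,7}}
  P[3] = {{0},{1,4},{2},{3},{5},{6,7},{8}}
Fixed point at round 4; 7 class(es).
[2]={2}  [6]={6,7}

Answer: NOT BISIMILAR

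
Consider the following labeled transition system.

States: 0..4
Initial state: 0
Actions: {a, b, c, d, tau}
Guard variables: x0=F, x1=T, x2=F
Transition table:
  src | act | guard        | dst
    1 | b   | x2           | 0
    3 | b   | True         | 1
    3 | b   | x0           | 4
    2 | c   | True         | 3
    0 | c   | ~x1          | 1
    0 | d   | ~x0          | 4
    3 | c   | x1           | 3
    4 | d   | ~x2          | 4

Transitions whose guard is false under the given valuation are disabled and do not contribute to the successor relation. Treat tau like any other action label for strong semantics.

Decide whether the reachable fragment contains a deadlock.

R = {0,4}
  0: d→4  [1 out]
  4: d→4  [1 out]

Answer: DEADLOCK-FREE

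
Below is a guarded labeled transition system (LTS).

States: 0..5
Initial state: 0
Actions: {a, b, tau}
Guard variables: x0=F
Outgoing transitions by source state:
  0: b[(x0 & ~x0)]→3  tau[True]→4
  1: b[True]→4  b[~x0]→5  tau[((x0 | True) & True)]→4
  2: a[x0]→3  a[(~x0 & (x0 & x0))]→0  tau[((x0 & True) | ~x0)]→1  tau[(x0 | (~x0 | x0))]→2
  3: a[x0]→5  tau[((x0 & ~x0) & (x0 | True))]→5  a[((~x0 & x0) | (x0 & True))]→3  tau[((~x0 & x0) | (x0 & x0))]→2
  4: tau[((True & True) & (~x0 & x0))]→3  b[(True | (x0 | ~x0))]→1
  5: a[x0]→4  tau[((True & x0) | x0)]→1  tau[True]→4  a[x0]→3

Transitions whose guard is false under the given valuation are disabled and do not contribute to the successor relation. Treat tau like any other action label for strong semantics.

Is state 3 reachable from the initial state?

Answer: UNREACHABLE

Analysis:
Guard filter leaves 8 enabled edge(s).
Layer 0: {0}
Layer 1: {4}  total {0,4}
Layer 2: {1}  total {0,1,4}
Layer 3: {5}  total {0,1,4,5}
R = {0,1,4,5}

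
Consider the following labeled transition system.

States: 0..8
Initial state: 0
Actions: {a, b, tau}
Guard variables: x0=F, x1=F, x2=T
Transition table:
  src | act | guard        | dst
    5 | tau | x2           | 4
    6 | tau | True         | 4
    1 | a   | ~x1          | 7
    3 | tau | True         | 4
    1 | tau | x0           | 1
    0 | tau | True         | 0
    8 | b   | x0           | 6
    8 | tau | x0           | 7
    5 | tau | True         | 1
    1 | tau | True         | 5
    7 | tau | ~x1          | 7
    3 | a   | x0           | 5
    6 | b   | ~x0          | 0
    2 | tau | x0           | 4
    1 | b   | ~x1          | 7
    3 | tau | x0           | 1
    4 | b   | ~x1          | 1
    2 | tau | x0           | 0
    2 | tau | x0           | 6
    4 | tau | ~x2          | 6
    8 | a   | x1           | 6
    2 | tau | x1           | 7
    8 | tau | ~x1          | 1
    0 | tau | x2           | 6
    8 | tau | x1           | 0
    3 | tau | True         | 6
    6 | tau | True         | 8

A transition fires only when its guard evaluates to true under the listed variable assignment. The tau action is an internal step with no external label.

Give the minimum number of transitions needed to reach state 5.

Layered search for 5:
  depth 0: {0}
  depth 1: {6}
  depth 2: {4,8}
  depth 3: {1}
  depth 4: {5,7}
5 enters at depth 4; path tau·tau·b·tau

Answer: 4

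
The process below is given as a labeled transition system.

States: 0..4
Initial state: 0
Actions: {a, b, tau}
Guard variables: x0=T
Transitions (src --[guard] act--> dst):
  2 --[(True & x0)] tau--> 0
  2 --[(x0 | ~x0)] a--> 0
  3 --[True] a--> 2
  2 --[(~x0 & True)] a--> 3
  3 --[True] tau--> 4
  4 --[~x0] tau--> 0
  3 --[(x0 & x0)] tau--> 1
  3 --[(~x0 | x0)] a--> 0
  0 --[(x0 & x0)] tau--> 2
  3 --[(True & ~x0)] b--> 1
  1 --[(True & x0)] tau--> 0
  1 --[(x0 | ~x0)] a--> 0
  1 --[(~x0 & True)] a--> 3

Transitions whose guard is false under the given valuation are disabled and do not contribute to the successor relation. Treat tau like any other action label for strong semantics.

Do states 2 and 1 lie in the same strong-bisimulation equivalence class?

Compute ~ classes (split until stable):
  π0 = {{0,1,2,3,4}}
  π1 = {{0},{1,2,3},{4}}
  π2 = {{0},{1,2},{3},{4}}
Fixed point at round 3; 4 class(es).
class of 2: {1,2}; class of 1: {1,2}

Answer: BISIMILAR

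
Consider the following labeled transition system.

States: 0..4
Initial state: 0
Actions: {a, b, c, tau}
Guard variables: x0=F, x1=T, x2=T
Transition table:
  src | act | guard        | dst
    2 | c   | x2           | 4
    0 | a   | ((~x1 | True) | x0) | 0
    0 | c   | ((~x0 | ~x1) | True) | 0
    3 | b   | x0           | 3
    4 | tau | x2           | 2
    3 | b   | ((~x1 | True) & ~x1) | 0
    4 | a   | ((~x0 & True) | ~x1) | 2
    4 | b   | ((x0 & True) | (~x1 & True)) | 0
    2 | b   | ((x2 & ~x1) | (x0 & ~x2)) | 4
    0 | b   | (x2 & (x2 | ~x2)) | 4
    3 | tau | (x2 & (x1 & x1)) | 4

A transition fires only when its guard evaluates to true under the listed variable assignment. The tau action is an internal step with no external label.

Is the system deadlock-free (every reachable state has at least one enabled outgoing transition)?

R = {0,2,4}
  0: a→0  b→4  c→0  [3 exit(s)]
  2: c→4  [1 exit(s)]
  4: a→2  tau→2  [2 exit(s)]

Answer: DEADLOCK-FREE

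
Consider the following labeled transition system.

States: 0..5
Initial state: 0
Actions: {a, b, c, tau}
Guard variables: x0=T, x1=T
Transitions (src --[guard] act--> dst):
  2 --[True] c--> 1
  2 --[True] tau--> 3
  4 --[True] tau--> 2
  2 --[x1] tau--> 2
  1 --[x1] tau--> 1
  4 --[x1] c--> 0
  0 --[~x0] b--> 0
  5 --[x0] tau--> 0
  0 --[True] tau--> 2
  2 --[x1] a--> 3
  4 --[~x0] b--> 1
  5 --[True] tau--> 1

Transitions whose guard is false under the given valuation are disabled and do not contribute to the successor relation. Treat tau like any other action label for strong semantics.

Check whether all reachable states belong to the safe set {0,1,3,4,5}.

Answer: INVARIANT VIOLATED at state 2

Trace:
Inv-set: {0,1,3,4,5}
Reachable = {0,1,2,3}
  0: safe
  1: safe
  2: ✗ unsafe
  3: safe
reach 2 via tau — violates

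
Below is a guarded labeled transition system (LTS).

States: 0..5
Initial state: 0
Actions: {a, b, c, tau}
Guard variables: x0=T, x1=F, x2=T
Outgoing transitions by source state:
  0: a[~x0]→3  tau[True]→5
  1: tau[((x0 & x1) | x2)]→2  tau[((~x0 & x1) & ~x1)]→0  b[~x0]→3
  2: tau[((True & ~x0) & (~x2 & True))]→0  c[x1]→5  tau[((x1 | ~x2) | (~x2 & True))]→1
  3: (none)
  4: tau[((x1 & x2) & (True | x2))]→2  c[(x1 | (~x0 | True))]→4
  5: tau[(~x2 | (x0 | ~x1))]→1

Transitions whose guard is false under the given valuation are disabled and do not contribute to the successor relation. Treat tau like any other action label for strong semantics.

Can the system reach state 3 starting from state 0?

4 transition(s) survive guard evaluation.
depth 0: {0}
depth 1: {5}  now seen {0,5}
depth 2: {1}  now seen {0,1,5}
depth 3: {2}  now seen {0,1,2,5}
Reachable = {0,1,2,5}

Answer: UNREACHABLE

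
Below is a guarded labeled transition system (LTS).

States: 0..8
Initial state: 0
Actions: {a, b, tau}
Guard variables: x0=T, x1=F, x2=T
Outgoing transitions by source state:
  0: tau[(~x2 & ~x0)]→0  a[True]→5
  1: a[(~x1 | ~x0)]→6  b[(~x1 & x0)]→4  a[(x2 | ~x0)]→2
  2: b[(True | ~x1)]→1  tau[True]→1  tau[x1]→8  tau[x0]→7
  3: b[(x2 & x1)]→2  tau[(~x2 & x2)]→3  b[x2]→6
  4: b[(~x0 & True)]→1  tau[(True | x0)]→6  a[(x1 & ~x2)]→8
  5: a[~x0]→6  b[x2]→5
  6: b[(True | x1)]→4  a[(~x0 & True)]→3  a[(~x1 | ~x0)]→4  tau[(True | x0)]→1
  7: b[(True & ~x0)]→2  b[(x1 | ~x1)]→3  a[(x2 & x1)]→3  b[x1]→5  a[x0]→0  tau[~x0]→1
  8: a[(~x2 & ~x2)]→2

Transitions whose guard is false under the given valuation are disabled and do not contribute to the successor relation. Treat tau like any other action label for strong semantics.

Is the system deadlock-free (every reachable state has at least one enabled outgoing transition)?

Answer: DEADLOCK-FREE

Analysis:
Reach set: {0,5}
  0: a→5  [1 out]
  5: b→5  [1 out]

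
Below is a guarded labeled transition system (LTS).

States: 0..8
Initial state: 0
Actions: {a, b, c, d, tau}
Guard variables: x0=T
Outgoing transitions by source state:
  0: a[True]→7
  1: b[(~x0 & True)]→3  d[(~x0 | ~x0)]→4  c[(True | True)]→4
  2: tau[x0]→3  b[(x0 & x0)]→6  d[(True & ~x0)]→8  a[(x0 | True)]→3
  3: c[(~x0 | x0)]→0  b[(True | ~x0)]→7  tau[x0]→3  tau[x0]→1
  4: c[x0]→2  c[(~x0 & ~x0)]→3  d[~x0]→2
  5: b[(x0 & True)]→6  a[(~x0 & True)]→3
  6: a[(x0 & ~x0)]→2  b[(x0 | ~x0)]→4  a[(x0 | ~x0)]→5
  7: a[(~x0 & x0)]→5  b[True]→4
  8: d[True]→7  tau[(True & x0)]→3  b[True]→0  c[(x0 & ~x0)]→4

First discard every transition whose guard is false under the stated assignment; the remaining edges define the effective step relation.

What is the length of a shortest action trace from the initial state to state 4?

Answer: 2

Analysis:
Layered search for 4:
  depth 0: {0}
  depth 1: {7}
  depth 2: {4}
first hit 4 at d=2 via a·b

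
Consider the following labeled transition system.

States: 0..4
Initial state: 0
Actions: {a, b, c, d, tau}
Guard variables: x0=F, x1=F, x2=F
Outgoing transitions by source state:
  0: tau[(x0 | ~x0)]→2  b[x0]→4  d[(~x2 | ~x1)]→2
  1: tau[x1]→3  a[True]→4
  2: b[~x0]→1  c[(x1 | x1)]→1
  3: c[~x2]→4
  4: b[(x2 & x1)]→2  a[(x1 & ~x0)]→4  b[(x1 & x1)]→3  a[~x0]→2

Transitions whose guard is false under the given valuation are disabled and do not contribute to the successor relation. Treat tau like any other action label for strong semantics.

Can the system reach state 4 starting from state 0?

Answer: REACHABLE

Trace:
After dropping false guards: 6 live edges.
depth 0: {0}
depth 1: {2}  total {0,2}
depth 2: {1}  total {0,1,2}
depth 3: {4}  total {0,1,2,4}
R = {0,1,2,4}
trace reaching 4: tau·b·a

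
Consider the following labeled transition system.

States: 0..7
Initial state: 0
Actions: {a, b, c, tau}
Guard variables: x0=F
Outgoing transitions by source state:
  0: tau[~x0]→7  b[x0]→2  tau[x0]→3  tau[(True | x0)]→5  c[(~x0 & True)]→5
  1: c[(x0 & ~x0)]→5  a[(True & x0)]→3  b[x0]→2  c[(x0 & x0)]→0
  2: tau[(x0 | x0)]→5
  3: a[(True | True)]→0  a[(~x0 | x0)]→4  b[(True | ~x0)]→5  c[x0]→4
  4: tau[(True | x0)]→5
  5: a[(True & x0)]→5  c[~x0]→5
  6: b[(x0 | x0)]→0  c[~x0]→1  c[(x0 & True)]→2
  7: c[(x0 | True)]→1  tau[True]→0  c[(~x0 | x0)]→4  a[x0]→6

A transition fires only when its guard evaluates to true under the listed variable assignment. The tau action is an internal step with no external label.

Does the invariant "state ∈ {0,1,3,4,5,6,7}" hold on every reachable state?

Allowed set {0,1,3,4,5,6,7}
Reach set: {0,1,4,5,7}
  0: safe
  1: safe
  4: safe
  5: safe
  7: safe

Answer: INVARIANT HOLDS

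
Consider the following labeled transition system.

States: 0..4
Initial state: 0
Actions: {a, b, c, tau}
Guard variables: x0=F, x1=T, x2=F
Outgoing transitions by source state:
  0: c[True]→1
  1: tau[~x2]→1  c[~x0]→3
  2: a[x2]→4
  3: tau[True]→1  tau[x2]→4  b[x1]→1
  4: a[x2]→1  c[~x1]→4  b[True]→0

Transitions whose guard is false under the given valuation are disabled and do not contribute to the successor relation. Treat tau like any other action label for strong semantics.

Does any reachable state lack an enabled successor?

Answer: DEADLOCK-FREE

Analysis:
Reachable = {0,1,3}
  0: c→1  [1 exit(s)]
  1: c→3  tau→1  [2 exit(s)]
  3: b→1  tau→1  [2 exit(s)]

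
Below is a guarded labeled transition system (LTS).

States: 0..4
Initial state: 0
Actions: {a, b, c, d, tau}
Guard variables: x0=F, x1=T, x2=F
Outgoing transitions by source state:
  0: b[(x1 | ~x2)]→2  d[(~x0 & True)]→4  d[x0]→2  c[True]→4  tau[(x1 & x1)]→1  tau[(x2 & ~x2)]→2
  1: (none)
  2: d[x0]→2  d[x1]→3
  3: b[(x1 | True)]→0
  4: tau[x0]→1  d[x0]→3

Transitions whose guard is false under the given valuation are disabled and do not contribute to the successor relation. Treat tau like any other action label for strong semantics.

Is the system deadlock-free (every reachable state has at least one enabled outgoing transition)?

Reachable = {0,1,2,3,4}
  0: b→2  c→4  d→4  tau→1  [deg 4]
  1: ∅  [STUCK]
  2: d→3  [deg 1]
  3: b→0  [deg 1]
  4: ∅  [STUCK]
trace reaching 1: tau

Answer: DEADLOCK at state 1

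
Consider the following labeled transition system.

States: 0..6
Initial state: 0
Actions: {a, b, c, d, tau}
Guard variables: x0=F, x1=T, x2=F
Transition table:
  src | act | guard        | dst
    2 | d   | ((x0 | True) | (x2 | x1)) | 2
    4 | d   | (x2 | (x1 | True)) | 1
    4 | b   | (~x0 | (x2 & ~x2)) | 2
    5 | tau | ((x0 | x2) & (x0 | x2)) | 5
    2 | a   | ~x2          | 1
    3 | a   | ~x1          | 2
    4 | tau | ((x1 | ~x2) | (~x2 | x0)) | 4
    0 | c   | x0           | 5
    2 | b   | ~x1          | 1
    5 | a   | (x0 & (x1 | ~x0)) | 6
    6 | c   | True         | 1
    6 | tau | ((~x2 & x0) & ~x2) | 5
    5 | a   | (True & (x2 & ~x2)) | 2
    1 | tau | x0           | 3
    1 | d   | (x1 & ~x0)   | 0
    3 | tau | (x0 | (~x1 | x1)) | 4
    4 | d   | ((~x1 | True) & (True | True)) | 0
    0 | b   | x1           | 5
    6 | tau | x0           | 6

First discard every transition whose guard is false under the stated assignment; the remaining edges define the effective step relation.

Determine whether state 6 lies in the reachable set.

After dropping false guards: 10 live edges.
L0 = {0}
L1 = {5}  cumulative {0,5}
Reachable = {0,5}

Answer: UNREACHABLE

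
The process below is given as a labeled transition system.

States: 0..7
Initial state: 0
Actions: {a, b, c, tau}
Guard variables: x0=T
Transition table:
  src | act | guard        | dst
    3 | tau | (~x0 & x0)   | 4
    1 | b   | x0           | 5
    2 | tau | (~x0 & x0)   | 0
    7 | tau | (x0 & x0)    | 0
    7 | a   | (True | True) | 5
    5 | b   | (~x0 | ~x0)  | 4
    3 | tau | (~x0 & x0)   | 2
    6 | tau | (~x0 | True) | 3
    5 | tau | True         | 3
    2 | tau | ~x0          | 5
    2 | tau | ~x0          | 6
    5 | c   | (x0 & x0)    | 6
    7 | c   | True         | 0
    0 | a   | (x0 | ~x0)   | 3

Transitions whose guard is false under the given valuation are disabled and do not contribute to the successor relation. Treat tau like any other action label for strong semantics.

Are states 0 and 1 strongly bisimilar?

Answer: NOT BISIMILAR

Analysis:
Compute ~ classes (split until stable):
  round 0: {{0,1,2,3,4,5,6,7}}
  round 1: {{0},{1},{2,3,4},{5},{6},{7}}
Fixed point at round 2; 6 class(es).
0∈{0}, 1∈{1}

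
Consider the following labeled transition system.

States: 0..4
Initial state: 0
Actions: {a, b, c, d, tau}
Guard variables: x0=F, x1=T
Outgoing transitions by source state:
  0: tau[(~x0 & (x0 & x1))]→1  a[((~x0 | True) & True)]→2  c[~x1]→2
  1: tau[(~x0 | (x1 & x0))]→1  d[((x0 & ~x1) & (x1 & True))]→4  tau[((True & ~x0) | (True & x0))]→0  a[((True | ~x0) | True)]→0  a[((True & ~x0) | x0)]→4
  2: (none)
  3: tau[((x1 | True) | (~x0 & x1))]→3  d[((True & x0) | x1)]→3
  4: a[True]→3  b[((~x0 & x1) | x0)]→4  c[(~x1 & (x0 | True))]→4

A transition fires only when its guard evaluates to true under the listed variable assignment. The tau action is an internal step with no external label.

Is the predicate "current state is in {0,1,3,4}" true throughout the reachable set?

Answer: INVARIANT VIOLATED at state 2

Trace:
Safe = {0,1,3,4}
Reach set: {0,2}
  0: ok
  2: VIOLATES
counterexample path to 2: a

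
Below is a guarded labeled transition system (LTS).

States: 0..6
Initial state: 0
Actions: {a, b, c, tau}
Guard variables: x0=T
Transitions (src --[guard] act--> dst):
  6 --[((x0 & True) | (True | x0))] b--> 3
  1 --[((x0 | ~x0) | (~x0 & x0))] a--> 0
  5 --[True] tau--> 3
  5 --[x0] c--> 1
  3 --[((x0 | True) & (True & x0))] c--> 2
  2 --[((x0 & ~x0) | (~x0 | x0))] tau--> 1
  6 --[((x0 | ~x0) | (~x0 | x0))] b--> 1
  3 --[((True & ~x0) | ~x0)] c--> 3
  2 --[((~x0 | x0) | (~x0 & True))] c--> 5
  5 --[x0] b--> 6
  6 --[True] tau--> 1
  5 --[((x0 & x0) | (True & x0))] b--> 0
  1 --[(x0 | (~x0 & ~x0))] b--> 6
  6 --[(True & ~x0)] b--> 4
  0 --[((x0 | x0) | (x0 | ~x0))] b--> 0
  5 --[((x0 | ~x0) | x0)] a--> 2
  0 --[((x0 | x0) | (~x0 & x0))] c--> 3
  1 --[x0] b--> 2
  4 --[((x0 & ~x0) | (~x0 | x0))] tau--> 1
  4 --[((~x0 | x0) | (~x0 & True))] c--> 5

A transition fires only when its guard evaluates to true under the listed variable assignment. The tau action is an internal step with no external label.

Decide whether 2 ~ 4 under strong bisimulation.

Answer: BISIMILAR

Analysis:
Refine partition for ~:
  round 0: {{0,1,2,3,4,5,6}}
  round 1: {{0},{1},{2,4},{3},{5},{6}}
stable after 2 split(s): 6 block(s)
class of 2: {2,4}; class of 4: {2,4}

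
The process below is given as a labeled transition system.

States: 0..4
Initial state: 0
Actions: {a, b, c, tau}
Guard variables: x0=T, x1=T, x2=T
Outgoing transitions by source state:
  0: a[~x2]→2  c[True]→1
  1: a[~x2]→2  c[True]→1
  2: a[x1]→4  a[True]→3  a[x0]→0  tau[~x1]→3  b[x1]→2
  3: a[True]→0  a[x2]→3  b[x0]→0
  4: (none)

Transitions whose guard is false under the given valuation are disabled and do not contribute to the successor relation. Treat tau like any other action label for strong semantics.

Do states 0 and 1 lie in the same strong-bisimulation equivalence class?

Answer: BISIMILAR

Working:
Refine partition for ~:
  P[0] = {{0,1,2,3,4}}
  P[1] = {{0,1},{2,3},{4}}
  P[2] = {{0,1},{2},{3},{4}}
Fixed point at round 3; 4 class(es).
[0]={0,1}  [1]={0,1}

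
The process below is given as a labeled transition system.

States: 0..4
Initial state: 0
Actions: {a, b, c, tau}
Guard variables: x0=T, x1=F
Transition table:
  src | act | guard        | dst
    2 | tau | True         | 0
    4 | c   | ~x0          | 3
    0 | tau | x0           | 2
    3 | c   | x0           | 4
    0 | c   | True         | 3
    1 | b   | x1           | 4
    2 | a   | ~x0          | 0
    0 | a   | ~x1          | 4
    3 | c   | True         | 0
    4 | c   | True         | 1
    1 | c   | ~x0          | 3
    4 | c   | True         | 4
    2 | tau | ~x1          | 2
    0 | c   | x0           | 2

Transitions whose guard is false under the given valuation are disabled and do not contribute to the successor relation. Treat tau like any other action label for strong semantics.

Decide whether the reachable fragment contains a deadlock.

Answer: DEADLOCK at state 1

Working:
R = {0,1,2,3,4}
  0: a→4  c→2  c→3  tau→2  [4 out]
  1: ∅  [no exit]
  2: tau→0  tau→2  [2 out]
  3: c→0  c→4  [2 out]
  4: c→1  c→4  [2 out]
trace reaching 1: a·c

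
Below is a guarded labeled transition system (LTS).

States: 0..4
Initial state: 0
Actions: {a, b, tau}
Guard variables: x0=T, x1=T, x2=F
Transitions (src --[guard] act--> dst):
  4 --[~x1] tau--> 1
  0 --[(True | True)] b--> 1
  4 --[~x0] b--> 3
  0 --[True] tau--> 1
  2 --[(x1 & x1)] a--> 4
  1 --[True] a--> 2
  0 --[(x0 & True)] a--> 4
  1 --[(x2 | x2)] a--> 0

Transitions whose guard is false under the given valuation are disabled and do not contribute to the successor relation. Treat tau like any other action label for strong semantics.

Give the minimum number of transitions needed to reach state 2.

Layered search for 2:
  Layer 0: {0}
  Layer 1: {1,4}
  Layer 2: {2}
first hit 2 at d=2 via b·a

Answer: 2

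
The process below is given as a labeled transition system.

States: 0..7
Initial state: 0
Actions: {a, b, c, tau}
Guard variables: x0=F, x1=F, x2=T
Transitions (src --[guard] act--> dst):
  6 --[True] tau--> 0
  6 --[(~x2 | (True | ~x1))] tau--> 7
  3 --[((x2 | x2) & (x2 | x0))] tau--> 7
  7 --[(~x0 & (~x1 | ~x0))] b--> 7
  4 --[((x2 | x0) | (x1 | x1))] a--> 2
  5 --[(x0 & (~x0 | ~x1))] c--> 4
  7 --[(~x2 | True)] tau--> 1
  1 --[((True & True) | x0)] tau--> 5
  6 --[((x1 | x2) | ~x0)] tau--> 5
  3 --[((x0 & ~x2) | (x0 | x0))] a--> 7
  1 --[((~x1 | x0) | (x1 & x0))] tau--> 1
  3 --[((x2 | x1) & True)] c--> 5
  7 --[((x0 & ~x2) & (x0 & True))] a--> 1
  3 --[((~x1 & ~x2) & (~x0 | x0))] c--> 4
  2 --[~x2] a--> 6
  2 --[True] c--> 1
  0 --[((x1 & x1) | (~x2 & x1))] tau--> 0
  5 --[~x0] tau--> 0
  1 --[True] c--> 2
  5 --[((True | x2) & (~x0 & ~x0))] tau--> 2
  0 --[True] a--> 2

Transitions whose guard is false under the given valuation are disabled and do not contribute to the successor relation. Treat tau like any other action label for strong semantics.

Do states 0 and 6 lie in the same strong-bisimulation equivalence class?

Refine partition for ~:
  P[0] = {{0,1,2,3,4,5,6,7}}
  P[1] = {{0,4},{1,3},{2},{5,6},{7}}
  P[2] = {{0,4},{1},{2},{3},{5},{6},{7}}
7 equivalence class(es) (converged in 3)
[0]={0,4}  [6]={6}

Answer: NOT BISIMILAR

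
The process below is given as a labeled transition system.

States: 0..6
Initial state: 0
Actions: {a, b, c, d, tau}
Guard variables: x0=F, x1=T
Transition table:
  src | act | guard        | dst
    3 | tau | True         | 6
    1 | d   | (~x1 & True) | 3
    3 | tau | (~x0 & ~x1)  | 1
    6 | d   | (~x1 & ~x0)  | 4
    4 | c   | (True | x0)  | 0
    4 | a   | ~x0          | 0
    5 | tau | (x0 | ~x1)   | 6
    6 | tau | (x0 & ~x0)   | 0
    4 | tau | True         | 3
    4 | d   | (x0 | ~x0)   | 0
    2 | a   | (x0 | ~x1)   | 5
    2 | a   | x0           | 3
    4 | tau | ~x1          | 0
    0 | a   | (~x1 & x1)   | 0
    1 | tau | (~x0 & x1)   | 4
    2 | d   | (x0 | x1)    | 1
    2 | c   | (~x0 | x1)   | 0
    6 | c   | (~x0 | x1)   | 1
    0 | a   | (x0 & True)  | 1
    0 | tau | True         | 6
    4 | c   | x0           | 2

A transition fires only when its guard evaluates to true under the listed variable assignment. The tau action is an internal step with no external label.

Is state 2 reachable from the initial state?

Guard filter leaves 10 enabled edge(s).
depth 0: {0}
depth 1: {6}  cumulative {0,6}
depth 2: {1}  cumulative {0,1,6}
depth 3: {4}  cumulative {0,1,4,6}
depth 4: {3}  cumulative {0,1,3,4,6}
Reach set: {0,1,3,4,6}

Answer: UNREACHABLE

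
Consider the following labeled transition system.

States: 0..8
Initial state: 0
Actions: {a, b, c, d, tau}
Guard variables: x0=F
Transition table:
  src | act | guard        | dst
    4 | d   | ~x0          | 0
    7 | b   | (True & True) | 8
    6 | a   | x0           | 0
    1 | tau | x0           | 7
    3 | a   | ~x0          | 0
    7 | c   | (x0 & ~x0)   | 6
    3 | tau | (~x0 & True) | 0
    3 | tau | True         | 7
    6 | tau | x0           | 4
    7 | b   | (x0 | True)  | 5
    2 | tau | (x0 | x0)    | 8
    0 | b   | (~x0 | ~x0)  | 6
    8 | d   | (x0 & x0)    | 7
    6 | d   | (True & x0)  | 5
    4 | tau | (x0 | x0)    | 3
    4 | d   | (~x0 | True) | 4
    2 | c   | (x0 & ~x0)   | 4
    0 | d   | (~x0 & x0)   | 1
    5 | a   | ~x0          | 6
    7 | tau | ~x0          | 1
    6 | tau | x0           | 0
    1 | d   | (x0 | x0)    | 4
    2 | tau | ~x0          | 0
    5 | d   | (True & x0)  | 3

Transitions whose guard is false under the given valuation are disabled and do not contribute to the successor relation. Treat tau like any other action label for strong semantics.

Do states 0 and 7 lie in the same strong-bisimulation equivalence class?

Answer: NOT BISIMILAR

Analysis:
Compute ~ classes (split until stable):
  round 0: {{0,1,2,3,4,5,6,7,8}}
  round 1: {{0},{1,6,8},{2},{3},{4},{5},{7}}
stable after 2 split(s): 7 block(s)
class of 0: {0}; class of 7: {7}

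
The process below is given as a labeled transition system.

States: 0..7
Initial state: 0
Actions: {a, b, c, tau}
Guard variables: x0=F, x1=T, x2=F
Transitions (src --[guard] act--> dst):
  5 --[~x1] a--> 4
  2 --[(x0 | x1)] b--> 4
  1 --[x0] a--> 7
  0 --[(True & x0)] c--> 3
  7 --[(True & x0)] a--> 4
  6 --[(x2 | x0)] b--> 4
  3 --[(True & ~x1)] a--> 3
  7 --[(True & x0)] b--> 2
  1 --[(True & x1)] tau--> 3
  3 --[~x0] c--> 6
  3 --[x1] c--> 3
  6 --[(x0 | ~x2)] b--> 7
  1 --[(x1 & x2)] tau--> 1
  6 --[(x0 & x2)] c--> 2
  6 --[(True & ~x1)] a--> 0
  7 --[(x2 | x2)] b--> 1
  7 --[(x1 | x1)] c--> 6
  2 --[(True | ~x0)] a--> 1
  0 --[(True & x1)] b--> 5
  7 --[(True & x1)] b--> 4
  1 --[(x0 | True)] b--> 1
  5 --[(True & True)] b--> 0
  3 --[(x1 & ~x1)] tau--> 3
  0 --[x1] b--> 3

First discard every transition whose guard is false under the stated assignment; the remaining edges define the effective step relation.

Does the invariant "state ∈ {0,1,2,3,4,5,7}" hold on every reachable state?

Allowed set {0,1,2,3,4,5,7}
R = {0,3,4,5,6,7}
  0: safe
  3: safe
  4: safe
  5: safe
  6: VIOLATES
  7: safe
counterexample path to 6: b·c

Answer: INVARIANT VIOLATED at state 6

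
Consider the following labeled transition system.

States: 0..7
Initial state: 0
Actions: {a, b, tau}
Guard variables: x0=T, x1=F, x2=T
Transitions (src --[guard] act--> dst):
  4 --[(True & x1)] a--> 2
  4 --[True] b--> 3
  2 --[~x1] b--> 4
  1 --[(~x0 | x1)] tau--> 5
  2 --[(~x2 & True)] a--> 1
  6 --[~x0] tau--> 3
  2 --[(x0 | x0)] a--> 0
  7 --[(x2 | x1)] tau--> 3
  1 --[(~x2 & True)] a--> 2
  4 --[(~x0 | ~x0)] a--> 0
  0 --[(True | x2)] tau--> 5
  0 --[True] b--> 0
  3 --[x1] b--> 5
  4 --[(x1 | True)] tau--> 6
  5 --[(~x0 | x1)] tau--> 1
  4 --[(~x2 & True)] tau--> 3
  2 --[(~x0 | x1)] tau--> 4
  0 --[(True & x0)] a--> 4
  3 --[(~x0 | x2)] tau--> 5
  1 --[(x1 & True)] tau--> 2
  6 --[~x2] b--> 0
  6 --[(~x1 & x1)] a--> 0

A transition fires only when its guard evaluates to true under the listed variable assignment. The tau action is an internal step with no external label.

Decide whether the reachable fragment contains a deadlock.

Answer: DEADLOCK at state 5

Working:
R = {0,3,4,5,6}
  0: a→4  b→0  tau→5  [3 exit(s)]
  3: tau→5  [1 exit(s)]
  4: b→3  tau→6  [2 exit(s)]
  5: ∅  [deadlock]
  6: ∅  [deadlock]
Path to 5: tau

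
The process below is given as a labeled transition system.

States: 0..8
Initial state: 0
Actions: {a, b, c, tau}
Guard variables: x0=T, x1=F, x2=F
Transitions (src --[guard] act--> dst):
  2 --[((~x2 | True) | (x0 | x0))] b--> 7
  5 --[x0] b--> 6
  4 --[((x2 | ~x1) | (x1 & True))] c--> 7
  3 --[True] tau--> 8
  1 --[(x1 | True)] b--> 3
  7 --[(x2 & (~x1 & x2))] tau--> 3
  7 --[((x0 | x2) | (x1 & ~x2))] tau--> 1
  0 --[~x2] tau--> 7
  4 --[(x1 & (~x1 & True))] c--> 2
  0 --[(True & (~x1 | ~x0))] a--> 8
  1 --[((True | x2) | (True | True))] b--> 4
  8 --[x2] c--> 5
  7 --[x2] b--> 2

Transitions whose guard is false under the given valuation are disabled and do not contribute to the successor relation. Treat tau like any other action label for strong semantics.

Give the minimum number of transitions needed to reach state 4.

Answer: 3

Trace:
BFS to 4:
  Layer 0: {0}
  Layer 1: {7,8}
  Layer 2: {1}
  Layer 3: {3,4}
first hit 4 at d=3 via tau·tau·b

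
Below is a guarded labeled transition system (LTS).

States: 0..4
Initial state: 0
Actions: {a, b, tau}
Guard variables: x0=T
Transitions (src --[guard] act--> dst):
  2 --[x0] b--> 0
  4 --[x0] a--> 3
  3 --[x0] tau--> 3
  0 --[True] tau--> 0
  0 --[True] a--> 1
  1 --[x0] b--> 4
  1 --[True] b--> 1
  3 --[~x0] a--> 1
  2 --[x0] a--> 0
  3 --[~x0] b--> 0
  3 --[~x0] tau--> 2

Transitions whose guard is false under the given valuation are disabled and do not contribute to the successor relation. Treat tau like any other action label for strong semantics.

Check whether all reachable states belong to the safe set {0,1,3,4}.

Safe = {0,1,3,4}
Reachable = {0,1,3,4}
  0: ok
  1: ok
  3: ok
  4: ok

Answer: INVARIANT HOLDS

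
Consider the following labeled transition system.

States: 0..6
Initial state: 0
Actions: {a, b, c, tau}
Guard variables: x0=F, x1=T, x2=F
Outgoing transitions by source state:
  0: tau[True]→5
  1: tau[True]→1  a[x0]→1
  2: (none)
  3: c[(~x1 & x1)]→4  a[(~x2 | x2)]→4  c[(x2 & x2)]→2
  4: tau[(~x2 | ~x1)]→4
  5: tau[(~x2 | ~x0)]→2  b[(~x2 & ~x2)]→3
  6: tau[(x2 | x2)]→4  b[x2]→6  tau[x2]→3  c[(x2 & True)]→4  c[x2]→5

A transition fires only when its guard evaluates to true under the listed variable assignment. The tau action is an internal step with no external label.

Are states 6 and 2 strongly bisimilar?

Bisimulation quotient by refinement:
  P[0] = {{0,1,2,3,4,5,6}}
  P[1] = {{0,1,4},{2,6},{3},{5}}
  P[2] = {{0},{1,4},{2,6},{3},{5}}
Fixed point at round 3; 5 class(es).
6∈{2,6}, 2∈{2,6}

Answer: BISIMILAR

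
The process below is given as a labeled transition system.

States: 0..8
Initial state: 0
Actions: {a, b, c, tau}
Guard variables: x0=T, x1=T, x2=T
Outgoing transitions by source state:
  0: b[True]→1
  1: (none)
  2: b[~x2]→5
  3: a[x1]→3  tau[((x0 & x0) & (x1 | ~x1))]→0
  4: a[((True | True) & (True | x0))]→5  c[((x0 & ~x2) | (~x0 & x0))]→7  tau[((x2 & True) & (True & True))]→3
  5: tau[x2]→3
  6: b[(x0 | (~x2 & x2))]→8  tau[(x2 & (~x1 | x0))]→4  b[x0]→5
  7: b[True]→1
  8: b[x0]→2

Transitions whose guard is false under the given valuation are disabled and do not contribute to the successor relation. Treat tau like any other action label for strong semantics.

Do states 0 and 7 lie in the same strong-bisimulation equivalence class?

Answer: BISIMILAR

Trace:
Refine partition for ~:
  round 0: {{0,1,2,3,4,5,6,7,8}}
  round 1: {{0,7,8},{1,2},{3,4},{5},{6}}
  round 2: {{0,7,8},{1,2},{3},{4},{5},{6}}
Fixed point at round 3; 6 class(es).
0∈{0,7,8}, 7∈{0,7,8}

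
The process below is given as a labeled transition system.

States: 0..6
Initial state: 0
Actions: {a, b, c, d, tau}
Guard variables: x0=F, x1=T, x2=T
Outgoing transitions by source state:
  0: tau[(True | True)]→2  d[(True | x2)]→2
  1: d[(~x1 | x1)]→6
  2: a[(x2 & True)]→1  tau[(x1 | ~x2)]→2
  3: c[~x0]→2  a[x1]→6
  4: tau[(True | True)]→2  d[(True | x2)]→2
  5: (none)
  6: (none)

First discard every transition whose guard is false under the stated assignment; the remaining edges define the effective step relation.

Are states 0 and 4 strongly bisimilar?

Refine partition for ~:
  round 0: {{0,1,2,3,4,5,6}}
  round 1: {{0,4},{1},{2},{3},{5,6}}
stable after 2 split(s): 5 block(s)
0∈{0,4}, 4∈{0,4}

Answer: BISIMILAR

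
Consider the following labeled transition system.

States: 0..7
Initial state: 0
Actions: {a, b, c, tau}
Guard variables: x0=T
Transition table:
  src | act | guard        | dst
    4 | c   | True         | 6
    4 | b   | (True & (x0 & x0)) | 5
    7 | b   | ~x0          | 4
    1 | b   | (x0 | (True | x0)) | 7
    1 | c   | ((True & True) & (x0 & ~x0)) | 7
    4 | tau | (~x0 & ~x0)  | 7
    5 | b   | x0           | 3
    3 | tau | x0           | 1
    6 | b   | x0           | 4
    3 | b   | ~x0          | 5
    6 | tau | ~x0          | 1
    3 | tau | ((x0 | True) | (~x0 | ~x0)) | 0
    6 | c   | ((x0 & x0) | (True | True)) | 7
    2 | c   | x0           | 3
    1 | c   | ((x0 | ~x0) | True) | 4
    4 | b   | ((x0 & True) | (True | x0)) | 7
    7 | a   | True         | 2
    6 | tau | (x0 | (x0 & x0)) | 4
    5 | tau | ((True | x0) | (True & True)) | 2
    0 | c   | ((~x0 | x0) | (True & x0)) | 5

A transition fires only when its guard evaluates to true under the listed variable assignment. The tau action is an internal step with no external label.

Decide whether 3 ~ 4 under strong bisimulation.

Compute ~ classes (split until stable):
  round 0: {{0,1,2,3,4,5,6,7}}
  round 1: {{0,2},{1,4},{3},{5},{6},{7}}
  round 2: {{0},{1},{2},{3},{4},{5},{6},{7}}
Fixed point at round 3; 8 class(es).
class of 3: {3}; class of 4: {4}

Answer: NOT BISIMILAR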